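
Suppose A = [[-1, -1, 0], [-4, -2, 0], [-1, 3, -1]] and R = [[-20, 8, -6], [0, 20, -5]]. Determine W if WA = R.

Right-multiplying both sides by A⁻¹ gives W = RA⁻¹.
det A = 2, so A⁻¹ = [[1, -1/2, 0], [-2, 1/2, 0], [-7, 2, -1]].
W = RA⁻¹ = [[-20, 8, -6], [0, 20, -5]] · [[1, -1/2, 0], [-2, 1/2, 0], [-7, 2, -1]] = [[6, 2, 6], [-5, 0, 5]].

W = [[6, 2, 6], [-5, 0, 5]]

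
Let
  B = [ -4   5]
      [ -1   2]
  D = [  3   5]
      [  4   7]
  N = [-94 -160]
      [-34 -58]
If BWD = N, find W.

W = [[2, 0], [-2, -2]]

Isolating W: multiply by B⁻¹ from the left and D⁻¹ from the right, so W = B⁻¹ND⁻¹.
det B = -3, so B⁻¹ = [[-2/3, 5/3], [-1/3, 4/3]].
det D = 1, so D⁻¹ = [[7, -5], [-4, 3]].
B⁻¹N = [[6, 10], [-14, -24]].
W = (B⁻¹N)D⁻¹ = [[2, 0], [-2, -2]].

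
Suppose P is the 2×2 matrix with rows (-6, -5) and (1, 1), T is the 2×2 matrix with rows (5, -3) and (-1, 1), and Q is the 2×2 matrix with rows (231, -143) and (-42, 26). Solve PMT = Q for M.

M = [[-4, 1], [-4, 1]]

M = P⁻¹QT⁻¹ (apply P⁻¹ on the left and T⁻¹ on the right).
det P = -1, so P⁻¹ = [[-1, -5], [1, 6]].
T has determinant 2; T⁻¹ = [[1/2, 3/2], [1/2, 5/2]].
P⁻¹Q = [[-21, 13], [-21, 13]].
M = (P⁻¹Q)T⁻¹ = [[-4, 1], [-4, 1]].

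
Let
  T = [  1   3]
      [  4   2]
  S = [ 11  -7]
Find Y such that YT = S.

Y = [[-5, 4]]

T is on the right of Y, so right-multiply by T⁻¹: Y = ST⁻¹.
T has determinant -10; T⁻¹ = [[-1/5, 3/10], [2/5, -1/10]].
Y = ST⁻¹ = [[11, -7]] · [[-1/5, 3/10], [2/5, -1/10]] = [[-5, 4]].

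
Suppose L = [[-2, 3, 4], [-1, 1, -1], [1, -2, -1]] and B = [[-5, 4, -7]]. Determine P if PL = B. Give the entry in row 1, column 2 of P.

6

Right-multiplying both sides by L⁻¹ gives P = BL⁻¹.
L has determinant 4; L⁻¹ = [[-3/4, -5/4, -7/4], [-1/2, -1/2, -3/2], [1/4, -1/4, 1/4]].
P = BL⁻¹ = [[-5, 4, -7]] · [[-3/4, -5/4, -7/4], [-1/2, -1/2, -3/2], [1/4, -1/4, 1/4]] = [[0, 6, 1]].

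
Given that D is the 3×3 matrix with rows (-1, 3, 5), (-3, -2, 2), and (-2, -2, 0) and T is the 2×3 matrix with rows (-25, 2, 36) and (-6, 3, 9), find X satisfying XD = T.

X = [[6, 3, 5], [3, -3, 6]]

D is on the right of X, so right-multiply by D⁻¹: X = TD⁻¹.
det D = -6; the adjugate gives D⁻¹ = [[-2/3, 5/3, -8/3], [2/3, -5/3, 13/6], [-1/3, 4/3, -11/6]].
X = TD⁻¹ = [[-25, 2, 36], [-6, 3, 9]] · [[-2/3, 5/3, -8/3], [2/3, -5/3, 13/6], [-1/3, 4/3, -11/6]] = [[6, 3, 5], [3, -3, 6]].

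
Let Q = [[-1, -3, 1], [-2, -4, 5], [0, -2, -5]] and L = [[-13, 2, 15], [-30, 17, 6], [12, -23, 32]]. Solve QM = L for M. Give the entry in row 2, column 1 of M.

4

Since Q multiplies M on the left, M = Q⁻¹L.
det Q = 4, so Q⁻¹ = [[15/2, -17/4, -11/4], [-5/2, 5/4, 3/4], [1, -1/2, -1/2]].
M = Q⁻¹L = [[15/2, -17/4, -11/4], [-5/2, 5/4, 3/4], [1, -1/2, -1/2]] · [[-13, 2, 15], [-30, 17, 6], [12, -23, 32]] = [[-3, 6, -1], [4, -1, -6], [-4, 5, -4]].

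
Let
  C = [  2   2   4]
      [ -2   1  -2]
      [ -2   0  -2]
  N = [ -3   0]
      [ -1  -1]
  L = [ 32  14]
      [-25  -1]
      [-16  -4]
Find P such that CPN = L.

P = [[3, 0], [4, -3], [-5, -2]]

P = C⁻¹LN⁻¹ (apply C⁻¹ on the left and N⁻¹ on the right).
C has determinant 4; C⁻¹ = [[-1/2, 1, -2], [0, 1, -1], [1/2, -1, 3/2]].
det N = 3, so N⁻¹ = [[-1/3, 0], [1/3, -1]].
C⁻¹L = [[-9, 0], [-9, 3], [17, 2]].
P = (C⁻¹L)N⁻¹ = [[3, 0], [4, -3], [-5, -2]].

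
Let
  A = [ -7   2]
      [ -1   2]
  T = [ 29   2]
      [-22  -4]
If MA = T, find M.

Since A sits to the right of M, M = TA⁻¹.
A has determinant -12; A⁻¹ = [[-1/6, 1/6], [-1/12, 7/12]].
M = TA⁻¹ = [[29, 2], [-22, -4]] · [[-1/6, 1/6], [-1/12, 7/12]] = [[-5, 6], [4, -6]].

M = [[-5, 6], [4, -6]]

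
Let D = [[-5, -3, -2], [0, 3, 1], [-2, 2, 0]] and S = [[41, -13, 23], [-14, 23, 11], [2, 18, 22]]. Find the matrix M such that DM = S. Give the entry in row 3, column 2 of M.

5

D is on the left of M, so left-multiply by D⁻¹: M = D⁻¹S.
D has determinant 4; D⁻¹ = [[-1/2, -1, 3/4], [-1/2, -1, 5/4], [3/2, 4, -15/4]].
M = D⁻¹S = [[-1/2, -1, 3/4], [-1/2, -1, 5/4], [3/2, 4, -15/4]] · [[41, -13, 23], [-14, 23, 11], [2, 18, 22]] = [[-5, -3, -6], [-4, 6, 5], [-2, 5, -4]].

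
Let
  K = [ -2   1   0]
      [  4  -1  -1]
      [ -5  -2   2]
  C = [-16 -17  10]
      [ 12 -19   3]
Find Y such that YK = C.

Y = [[-3, 2, 6], [-6, 5, 4]]

Right-multiplying both sides by K⁻¹ gives Y = CK⁻¹.
K has determinant 5; K⁻¹ = [[-4/5, -2/5, -1/5], [-3/5, -4/5, -2/5], [-13/5, -9/5, -2/5]].
Y = CK⁻¹ = [[-16, -17, 10], [12, -19, 3]] · [[-4/5, -2/5, -1/5], [-3/5, -4/5, -2/5], [-13/5, -9/5, -2/5]] = [[-3, 2, 6], [-6, 5, 4]].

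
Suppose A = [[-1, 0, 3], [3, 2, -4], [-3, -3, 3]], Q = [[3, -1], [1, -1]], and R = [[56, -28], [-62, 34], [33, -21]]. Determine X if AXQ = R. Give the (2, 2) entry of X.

1

Left-multiply by A⁻¹ and right-multiply by Q⁻¹: X = A⁻¹RQ⁻¹.
A has determinant -3; A⁻¹ = [[2, 3, 2], [-1, -2, -5/3], [1, 1, 2/3]].
det Q = -2, so Q⁻¹ = [[1/2, -1/2], [1/2, -3/2]].
A⁻¹R = [[-8, 4], [13, -5], [16, -8]].
X = (A⁻¹R)Q⁻¹ = [[-2, -2], [4, 1], [4, 4]].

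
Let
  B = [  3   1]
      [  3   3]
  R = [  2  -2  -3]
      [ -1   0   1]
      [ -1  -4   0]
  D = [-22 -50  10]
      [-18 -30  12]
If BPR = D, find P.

P = [[0, 3, 5], [-1, -2, -2]]

P = B⁻¹DR⁻¹ (apply B⁻¹ on the left and R⁻¹ on the right).
B has determinant 6; B⁻¹ = [[1/2, -1/6], [-1/2, 1/2]].
R has determinant -2; R⁻¹ = [[-2, -6, 1], [1/2, 3/2, -1/2], [-2, -5, 1]].
B⁻¹D = [[-8, -20, 3], [2, 10, 1]].
P = (B⁻¹D)R⁻¹ = [[0, 3, 5], [-1, -2, -2]].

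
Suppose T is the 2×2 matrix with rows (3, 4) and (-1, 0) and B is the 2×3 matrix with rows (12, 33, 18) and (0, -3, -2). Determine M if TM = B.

M = [[0, 3, 2], [3, 6, 3]]

Since T multiplies M on the left, M = T⁻¹B.
det T = 4; the adjugate gives T⁻¹ = [[0, -1], [1/4, 3/4]].
M = T⁻¹B = [[0, -1], [1/4, 3/4]] · [[12, 33, 18], [0, -3, -2]] = [[0, 3, 2], [3, 6, 3]].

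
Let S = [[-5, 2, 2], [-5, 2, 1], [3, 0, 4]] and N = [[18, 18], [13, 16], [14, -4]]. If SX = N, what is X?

Since S multiplies X on the left, X = S⁻¹N.
det S = -6; the adjugate gives S⁻¹ = [[-4/3, 4/3, 1/3], [-23/6, 13/3, 5/6], [1, -1, 0]].
X = S⁻¹N = [[-4/3, 4/3, 1/3], [-23/6, 13/3, 5/6], [1, -1, 0]] · [[18, 18], [13, 16], [14, -4]] = [[-2, -4], [-1, -3], [5, 2]].

X = [[-2, -4], [-1, -3], [5, 2]]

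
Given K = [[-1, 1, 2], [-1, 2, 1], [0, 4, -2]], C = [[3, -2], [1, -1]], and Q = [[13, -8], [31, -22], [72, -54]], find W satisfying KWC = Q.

W = [[2, -1], [5, 3], [1, -3]]

Left-multiply by K⁻¹ and right-multiply by C⁻¹: W = K⁻¹QC⁻¹.
K has determinant -2; K⁻¹ = [[4, -5, 3/2], [1, -1, 1/2], [2, -2, 1/2]].
C has determinant -1; C⁻¹ = [[1, -2], [1, -3]].
K⁻¹Q = [[5, -3], [18, -13], [0, 1]].
W = (K⁻¹Q)C⁻¹ = [[2, -1], [5, 3], [1, -3]].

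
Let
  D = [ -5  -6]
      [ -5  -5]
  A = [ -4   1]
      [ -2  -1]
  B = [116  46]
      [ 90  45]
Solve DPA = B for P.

P = [[-4, 4], [4, 5]]

Isolating P: multiply by D⁻¹ from the left and A⁻¹ from the right, so P = D⁻¹BA⁻¹.
det D = -5; the adjugate gives D⁻¹ = [[1, -6/5], [-1, 1]].
det A = 6; the adjugate gives A⁻¹ = [[-1/6, -1/6], [1/3, -2/3]].
D⁻¹B = [[8, -8], [-26, -1]].
P = (D⁻¹B)A⁻¹ = [[-4, 4], [4, 5]].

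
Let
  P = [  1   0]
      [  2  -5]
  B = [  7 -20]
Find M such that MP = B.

P is on the right of M, so right-multiply by P⁻¹: M = BP⁻¹.
P has determinant -5; P⁻¹ = [[1, 0], [2/5, -1/5]].
M = BP⁻¹ = [[7, -20]] · [[1, 0], [2/5, -1/5]] = [[-1, 4]].

M = [[-1, 4]]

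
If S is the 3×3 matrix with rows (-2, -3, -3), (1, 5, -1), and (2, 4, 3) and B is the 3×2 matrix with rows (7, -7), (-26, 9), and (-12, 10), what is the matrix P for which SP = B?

P = [[1, -4], [-5, 3], [2, 2]]

S is on the left of P, so left-multiply by S⁻¹: P = S⁻¹B.
S has determinant -5; S⁻¹ = [[-19/5, 3/5, -18/5], [1, 0, 1], [6/5, -2/5, 7/5]].
P = S⁻¹B = [[-19/5, 3/5, -18/5], [1, 0, 1], [6/5, -2/5, 7/5]] · [[7, -7], [-26, 9], [-12, 10]] = [[1, -4], [-5, 3], [2, 2]].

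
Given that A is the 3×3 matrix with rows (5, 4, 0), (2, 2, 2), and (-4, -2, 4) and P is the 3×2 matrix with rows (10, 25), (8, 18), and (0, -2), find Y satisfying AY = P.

A is on the left of Y, so left-multiply by A⁻¹: Y = A⁻¹P.
det A = -4, so A⁻¹ = [[-3, 4, -2], [4, -5, 5/2], [-1, 3/2, -1/2]].
Y = A⁻¹P = [[-3, 4, -2], [4, -5, 5/2], [-1, 3/2, -1/2]] · [[10, 25], [8, 18], [0, -2]] = [[2, 1], [0, 5], [2, 3]].

Y = [[2, 1], [0, 5], [2, 3]]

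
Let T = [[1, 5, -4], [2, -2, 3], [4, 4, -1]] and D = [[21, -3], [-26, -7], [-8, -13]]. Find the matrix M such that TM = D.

T is on the left of M, so left-multiply by T⁻¹: M = T⁻¹D.
det T = -4; the adjugate gives T⁻¹ = [[5/2, 11/4, -7/4], [-7/2, -15/4, 11/4], [-4, -4, 3]].
M = T⁻¹D = [[5/2, 11/4, -7/4], [-7/2, -15/4, 11/4], [-4, -4, 3]] · [[21, -3], [-26, -7], [-8, -13]] = [[-5, -4], [2, 1], [-4, 1]].

M = [[-5, -4], [2, 1], [-4, 1]]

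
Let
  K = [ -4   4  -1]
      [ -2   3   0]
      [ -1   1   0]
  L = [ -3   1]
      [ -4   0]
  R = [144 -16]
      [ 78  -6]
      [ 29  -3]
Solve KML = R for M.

M = [[3, 0], [0, -5], [4, 4]]

Left-multiply by K⁻¹ and right-multiply by L⁻¹: M = K⁻¹RL⁻¹.
det K = -1, so K⁻¹ = [[0, 1, -3], [0, 1, -2], [-1, 0, 4]].
det L = 4; the adjugate gives L⁻¹ = [[0, -1/4], [1, -3/4]].
K⁻¹R = [[-9, 3], [20, 0], [-28, 4]].
M = (K⁻¹R)L⁻¹ = [[3, 0], [0, -5], [4, 4]].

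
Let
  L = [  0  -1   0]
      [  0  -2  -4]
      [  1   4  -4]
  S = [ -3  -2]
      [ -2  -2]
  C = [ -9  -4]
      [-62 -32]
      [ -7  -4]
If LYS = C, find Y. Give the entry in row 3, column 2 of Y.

2

Y = L⁻¹CS⁻¹ (apply L⁻¹ on the left and S⁻¹ on the right).
det L = 4, so L⁻¹ = [[6, -1, 1], [-1, 0, 0], [1/2, -1/4, 0]].
det S = 2, so S⁻¹ = [[-1, 1], [1, -3/2]].
L⁻¹C = [[1, 4], [9, 4], [11, 6]].
Y = (L⁻¹C)S⁻¹ = [[3, -5], [-5, 3], [-5, 2]].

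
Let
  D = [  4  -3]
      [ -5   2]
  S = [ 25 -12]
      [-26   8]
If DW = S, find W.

Since D multiplies W on the left, W = D⁻¹S.
det D = -7, so D⁻¹ = [[-2/7, -3/7], [-5/7, -4/7]].
W = D⁻¹S = [[-2/7, -3/7], [-5/7, -4/7]] · [[25, -12], [-26, 8]] = [[4, 0], [-3, 4]].

W = [[4, 0], [-3, 4]]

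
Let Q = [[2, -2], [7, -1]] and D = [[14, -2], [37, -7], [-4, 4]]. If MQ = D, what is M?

Right-multiplying both sides by Q⁻¹ gives M = DQ⁻¹.
det Q = 12; the adjugate gives Q⁻¹ = [[-1/12, 1/6], [-7/12, 1/6]].
M = DQ⁻¹ = [[14, -2], [37, -7], [-4, 4]] · [[-1/12, 1/6], [-7/12, 1/6]] = [[0, 2], [1, 5], [-2, 0]].

M = [[0, 2], [1, 5], [-2, 0]]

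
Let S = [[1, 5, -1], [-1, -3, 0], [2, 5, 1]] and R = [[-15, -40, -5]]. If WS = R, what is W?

W = [[0, 5, -5]]

Right-multiplying both sides by S⁻¹ gives W = RS⁻¹.
det S = 1, so S⁻¹ = [[-3, -10, -3], [1, 3, 1], [1, 5, 2]].
W = RS⁻¹ = [[-15, -40, -5]] · [[-3, -10, -3], [1, 3, 1], [1, 5, 2]] = [[0, 5, -5]].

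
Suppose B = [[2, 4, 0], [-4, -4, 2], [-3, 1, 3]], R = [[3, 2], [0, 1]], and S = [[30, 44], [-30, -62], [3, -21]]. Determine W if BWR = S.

W = [[3, 4], [1, 4], [3, -5]]

Left-multiply by B⁻¹ and right-multiply by R⁻¹: W = B⁻¹SR⁻¹.
B has determinant -4; B⁻¹ = [[7/2, 3, -2], [-3/2, -3/2, 1], [4, 7/2, -2]].
det R = 3; the adjugate gives R⁻¹ = [[1/3, -2/3], [0, 1]].
B⁻¹S = [[9, 10], [3, 6], [9, 1]].
W = (B⁻¹S)R⁻¹ = [[3, 4], [1, 4], [3, -5]].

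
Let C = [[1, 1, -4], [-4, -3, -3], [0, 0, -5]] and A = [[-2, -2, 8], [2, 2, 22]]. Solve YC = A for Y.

Y = [[-2, 0, 0], [2, 0, -6]]

Since C sits to the right of Y, Y = AC⁻¹.
det C = -5, so C⁻¹ = [[-3, -1, 3], [4, 1, -19/5], [0, 0, -1/5]].
Y = AC⁻¹ = [[-2, -2, 8], [2, 2, 22]] · [[-3, -1, 3], [4, 1, -19/5], [0, 0, -1/5]] = [[-2, 0, 0], [2, 0, -6]].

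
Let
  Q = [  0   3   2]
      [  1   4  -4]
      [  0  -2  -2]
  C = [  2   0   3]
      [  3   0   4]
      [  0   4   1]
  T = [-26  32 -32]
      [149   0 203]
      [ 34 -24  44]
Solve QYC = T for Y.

Left-multiply by Q⁻¹ and right-multiply by C⁻¹: Y = Q⁻¹TC⁻¹.
det Q = 2, so Q⁻¹ = [[-8, 1, -10], [1, 0, 1], [-1, 0, -3/2]].
det C = 4; the adjugate gives C⁻¹ = [[-4, 3, 0], [-3/4, 1/2, 1/4], [3, -2, 0]].
Q⁻¹T = [[17, -16, 19], [8, 8, 12], [-25, 4, -34]].
Y = (Q⁻¹T)C⁻¹ = [[1, 5, -4], [-2, 4, 2], [-5, -5, 1]].

Y = [[1, 5, -4], [-2, 4, 2], [-5, -5, 1]]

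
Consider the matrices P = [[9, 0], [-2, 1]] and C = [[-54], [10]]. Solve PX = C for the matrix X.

X = [[-6], [-2]]

Since P multiplies X on the left, X = P⁻¹C.
det P = 9, so P⁻¹ = [[1/9, 0], [2/9, 1]].
X = P⁻¹C = [[1/9, 0], [2/9, 1]] · [[-54], [10]] = [[-6], [-2]].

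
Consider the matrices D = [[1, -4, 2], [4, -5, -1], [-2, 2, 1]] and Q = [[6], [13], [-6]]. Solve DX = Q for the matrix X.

Since D multiplies X on the left, X = D⁻¹Q.
det D = 1; the adjugate gives D⁻¹ = [[-3, 8, 14], [-2, 5, 9], [-2, 6, 11]].
X = D⁻¹Q = [[-3, 8, 14], [-2, 5, 9], [-2, 6, 11]] · [[6], [13], [-6]] = [[2], [-1], [0]].

X = [[2], [-1], [0]]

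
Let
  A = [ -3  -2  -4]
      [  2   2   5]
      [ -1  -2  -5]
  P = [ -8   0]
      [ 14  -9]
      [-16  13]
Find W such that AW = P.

Since A multiplies W on the left, W = A⁻¹P.
A has determinant -2; A⁻¹ = [[0, 1, 1], [-5/2, -11/2, -7/2], [1, 2, 1]].
W = A⁻¹P = [[0, 1, 1], [-5/2, -11/2, -7/2], [1, 2, 1]] · [[-8, 0], [14, -9], [-16, 13]] = [[-2, 4], [-1, 4], [4, -5]].

W = [[-2, 4], [-1, 4], [4, -5]]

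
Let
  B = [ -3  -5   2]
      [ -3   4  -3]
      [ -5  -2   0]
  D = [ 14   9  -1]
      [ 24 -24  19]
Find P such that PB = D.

P = [[-5, -3, 2], [2, -5, -3]]

B is on the right of P, so right-multiply by B⁻¹: P = DB⁻¹.
B has determinant -5; B⁻¹ = [[6/5, 4/5, -7/5], [-3, -2, 3], [-26/5, -19/5, 27/5]].
P = DB⁻¹ = [[14, 9, -1], [24, -24, 19]] · [[6/5, 4/5, -7/5], [-3, -2, 3], [-26/5, -19/5, 27/5]] = [[-5, -3, 2], [2, -5, -3]].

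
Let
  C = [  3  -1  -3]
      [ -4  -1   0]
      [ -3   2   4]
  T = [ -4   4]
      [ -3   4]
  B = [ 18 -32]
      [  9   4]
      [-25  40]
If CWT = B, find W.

Left-multiply by C⁻¹ and right-multiply by T⁻¹: W = C⁻¹BT⁻¹.
det C = 5; the adjugate gives C⁻¹ = [[-4/5, -2/5, -3/5], [16/5, 3/5, 12/5], [-11/5, -3/5, -7/5]].
T has determinant -4; T⁻¹ = [[-1, 1], [-3/4, 1]].
C⁻¹B = [[-3, 0], [3, -4], [-10, 12]].
W = (C⁻¹B)T⁻¹ = [[3, -3], [0, -1], [1, 2]].

W = [[3, -3], [0, -1], [1, 2]]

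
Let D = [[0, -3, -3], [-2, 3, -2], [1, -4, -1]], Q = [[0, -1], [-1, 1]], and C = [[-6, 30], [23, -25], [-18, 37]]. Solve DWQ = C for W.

W = [[1, 1], [4, -5], [4, 3]]

Isolating W: multiply by D⁻¹ from the left and Q⁻¹ from the right, so W = D⁻¹CQ⁻¹.
det D = -3; the adjugate gives D⁻¹ = [[11/3, -3, -5], [4/3, -1, -2], [-5/3, 1, 2]].
det Q = -1; the adjugate gives Q⁻¹ = [[-1, -1], [-1, 0]].
D⁻¹C = [[-1, 0], [5, -9], [-3, -1]].
W = (D⁻¹C)Q⁻¹ = [[1, 1], [4, -5], [4, 3]].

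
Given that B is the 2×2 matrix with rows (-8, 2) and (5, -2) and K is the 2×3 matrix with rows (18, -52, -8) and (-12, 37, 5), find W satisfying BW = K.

W = [[-2, 5, 1], [1, -6, 0]]

B is on the left of W, so left-multiply by B⁻¹: W = B⁻¹K.
B has determinant 6; B⁻¹ = [[-1/3, -1/3], [-5/6, -4/3]].
W = B⁻¹K = [[-1/3, -1/3], [-5/6, -4/3]] · [[18, -52, -8], [-12, 37, 5]] = [[-2, 5, 1], [1, -6, 0]].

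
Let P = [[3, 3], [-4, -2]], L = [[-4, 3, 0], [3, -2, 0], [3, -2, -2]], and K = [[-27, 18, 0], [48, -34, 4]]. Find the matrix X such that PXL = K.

X = P⁻¹KL⁻¹ (apply P⁻¹ on the left and L⁻¹ on the right).
det P = 6; the adjugate gives P⁻¹ = [[-1/3, -1/2], [2/3, 1/2]].
L has determinant 2; L⁻¹ = [[2, 3, 0], [3, 4, 0], [0, 1/2, -1/2]].
P⁻¹K = [[-15, 11, -2], [6, -5, 2]].
X = (P⁻¹K)L⁻¹ = [[3, -2, 1], [-3, -1, -1]].

X = [[3, -2, 1], [-3, -1, -1]]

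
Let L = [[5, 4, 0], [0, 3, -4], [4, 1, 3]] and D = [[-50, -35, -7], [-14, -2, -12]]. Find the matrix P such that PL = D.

P = [[-6, -2, -5], [-6, 6, 4]]

L is on the right of P, so right-multiply by L⁻¹: P = DL⁻¹.
det L = 1, so L⁻¹ = [[13, -12, -16], [-16, 15, 20], [-12, 11, 15]].
P = DL⁻¹ = [[-50, -35, -7], [-14, -2, -12]] · [[13, -12, -16], [-16, 15, 20], [-12, 11, 15]] = [[-6, -2, -5], [-6, 6, 4]].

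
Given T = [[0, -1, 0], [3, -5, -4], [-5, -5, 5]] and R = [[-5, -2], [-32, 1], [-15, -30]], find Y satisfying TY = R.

Since T multiplies Y on the left, Y = T⁻¹R.
det T = -5; the adjugate gives T⁻¹ = [[9, -1, -4/5], [-1, 0, 0], [8, -1, -3/5]].
Y = T⁻¹R = [[9, -1, -4/5], [-1, 0, 0], [8, -1, -3/5]] · [[-5, -2], [-32, 1], [-15, -30]] = [[-1, 5], [5, 2], [1, 1]].

Y = [[-1, 5], [5, 2], [1, 1]]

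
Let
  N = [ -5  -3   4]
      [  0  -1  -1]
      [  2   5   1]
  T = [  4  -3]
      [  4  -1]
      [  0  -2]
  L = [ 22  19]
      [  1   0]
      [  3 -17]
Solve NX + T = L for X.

X = [[-4, -1], [2, -3], [1, 2]]

NX = L − T = [[18, 22], [-3, 1], [3, -15]].
Left-multiplying both sides by N⁻¹ gives X = N⁻¹(L − T).
N has determinant -6; N⁻¹ = [[-2/3, -23/6, -7/6], [1/3, 13/6, 5/6], [-1/3, -19/6, -5/6]].
X = N⁻¹(L − T) = [[-4, -1], [2, -3], [1, 2]].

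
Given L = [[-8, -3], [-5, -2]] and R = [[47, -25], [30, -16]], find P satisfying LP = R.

L is on the left of P, so left-multiply by L⁻¹: P = L⁻¹R.
det L = 1; the adjugate gives L⁻¹ = [[-2, 3], [5, -8]].
P = L⁻¹R = [[-2, 3], [5, -8]] · [[47, -25], [30, -16]] = [[-4, 2], [-5, 3]].

P = [[-4, 2], [-5, 3]]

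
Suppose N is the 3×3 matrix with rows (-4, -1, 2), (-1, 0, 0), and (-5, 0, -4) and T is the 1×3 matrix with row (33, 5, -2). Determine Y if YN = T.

Since N sits to the right of Y, Y = TN⁻¹.
N has determinant 4; N⁻¹ = [[0, -1, 0], [-1, 13/2, -1/2], [0, 5/4, -1/4]].
Y = TN⁻¹ = [[33, 5, -2]] · [[0, -1, 0], [-1, 13/2, -1/2], [0, 5/4, -1/4]] = [[-5, -3, -2]].

Y = [[-5, -3, -2]]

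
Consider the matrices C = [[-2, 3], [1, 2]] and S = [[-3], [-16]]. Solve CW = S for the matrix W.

W = [[-6], [-5]]

C is on the left of W, so left-multiply by C⁻¹: W = C⁻¹S.
det C = -7; the adjugate gives C⁻¹ = [[-2/7, 3/7], [1/7, 2/7]].
W = C⁻¹S = [[-2/7, 3/7], [1/7, 2/7]] · [[-3], [-16]] = [[-6], [-5]].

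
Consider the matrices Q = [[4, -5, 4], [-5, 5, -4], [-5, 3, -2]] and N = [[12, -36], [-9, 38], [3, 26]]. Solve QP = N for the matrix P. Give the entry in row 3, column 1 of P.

6

Q is on the left of P, so left-multiply by Q⁻¹: P = Q⁻¹N.
Q has determinant -2; Q⁻¹ = [[-1, -1, 0], [-5, -6, 2], [-5, -13/2, 5/2]].
P = Q⁻¹N = [[-1, -1, 0], [-5, -6, 2], [-5, -13/2, 5/2]] · [[12, -36], [-9, 38], [3, 26]] = [[-3, -2], [0, 4], [6, -2]].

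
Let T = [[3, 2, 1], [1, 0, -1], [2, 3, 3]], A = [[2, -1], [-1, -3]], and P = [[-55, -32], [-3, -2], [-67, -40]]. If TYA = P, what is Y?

Y = [[-4, 3], [-2, 3], [-3, 2]]

Isolating Y: multiply by T⁻¹ from the left and A⁻¹ from the right, so Y = T⁻¹PA⁻¹.
det T = 2, so T⁻¹ = [[3/2, -3/2, -1], [-5/2, 7/2, 2], [3/2, -5/2, -1]].
det A = -7, so A⁻¹ = [[3/7, -1/7], [-1/7, -2/7]].
T⁻¹P = [[-11, -5], [-7, -7], [-8, -3]].
Y = (T⁻¹P)A⁻¹ = [[-4, 3], [-2, 3], [-3, 2]].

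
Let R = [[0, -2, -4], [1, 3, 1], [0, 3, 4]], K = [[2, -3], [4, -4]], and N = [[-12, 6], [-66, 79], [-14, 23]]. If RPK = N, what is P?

Left-multiply by R⁻¹ and right-multiply by K⁻¹: P = R⁻¹NK⁻¹.
det R = -4; the adjugate gives R⁻¹ = [[-9/4, 1, -5/2], [1, 0, 1], [-3/4, 0, -1/2]].
K has determinant 4; K⁻¹ = [[-1, 3/4], [-1, 1/2]].
R⁻¹N = [[-4, 8], [-26, 29], [16, -16]].
P = (R⁻¹N)K⁻¹ = [[-4, 1], [-3, -5], [0, 4]].

P = [[-4, 1], [-3, -5], [0, 4]]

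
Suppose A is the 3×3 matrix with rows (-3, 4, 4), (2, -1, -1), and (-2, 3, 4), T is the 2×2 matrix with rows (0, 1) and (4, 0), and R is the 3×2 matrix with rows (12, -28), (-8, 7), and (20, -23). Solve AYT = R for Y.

Y = A⁻¹RT⁻¹ (apply A⁻¹ on the left and T⁻¹ on the right).
A has determinant -5; A⁻¹ = [[1/5, 4/5, 0], [6/5, 4/5, -1], [-4/5, -1/5, 1]].
det T = -4; the adjugate gives T⁻¹ = [[0, 1/4], [1, 0]].
A⁻¹R = [[-4, 0], [-12, -5], [12, -2]].
Y = (A⁻¹R)T⁻¹ = [[0, -1], [-5, -3], [-2, 3]].

Y = [[0, -1], [-5, -3], [-2, 3]]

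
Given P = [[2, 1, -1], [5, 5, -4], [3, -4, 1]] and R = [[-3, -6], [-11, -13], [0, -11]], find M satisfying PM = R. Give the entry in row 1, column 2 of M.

-4

P is on the left of M, so left-multiply by P⁻¹: M = P⁻¹R.
P has determinant -4; P⁻¹ = [[11/4, -3/4, -1/4], [17/4, -5/4, -3/4], [35/4, -11/4, -5/4]].
M = P⁻¹R = [[11/4, -3/4, -1/4], [17/4, -5/4, -3/4], [35/4, -11/4, -5/4]] · [[-3, -6], [-11, -13], [0, -11]] = [[0, -4], [1, -1], [4, -3]].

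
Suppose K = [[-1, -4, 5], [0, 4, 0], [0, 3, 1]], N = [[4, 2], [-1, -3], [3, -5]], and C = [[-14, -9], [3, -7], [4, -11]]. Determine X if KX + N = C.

X = [[4, 0], [1, -1], [-2, -3]]

KX = C − N = [[-18, -11], [4, -4], [1, -6]].
K is on the left of X, so left-multiply by K⁻¹: X = K⁻¹(C − N).
det K = -4, so K⁻¹ = [[-1, -19/4, 5], [0, 1/4, 0], [0, -3/4, 1]].
X = K⁻¹(C − N) = [[4, 0], [1, -1], [-2, -3]].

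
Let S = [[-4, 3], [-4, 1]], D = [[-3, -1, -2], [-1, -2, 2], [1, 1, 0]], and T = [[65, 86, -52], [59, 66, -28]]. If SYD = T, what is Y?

Isolating Y: multiply by S⁻¹ from the left and D⁻¹ from the right, so Y = S⁻¹TD⁻¹.
det S = 8; the adjugate gives S⁻¹ = [[1/8, -3/8], [1/2, -1/2]].
D has determinant 2; D⁻¹ = [[-1, -1, -3], [1, 1, 4], [1/2, 1, 5/2]].
S⁻¹T = [[-14, -14, 4], [3, 10, -12]].
Y = (S⁻¹T)D⁻¹ = [[2, 4, -4], [1, -5, 1]].

Y = [[2, 4, -4], [1, -5, 1]]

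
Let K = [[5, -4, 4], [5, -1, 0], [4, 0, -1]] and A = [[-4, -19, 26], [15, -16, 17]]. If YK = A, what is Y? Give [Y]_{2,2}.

4

K is on the right of Y, so right-multiply by K⁻¹: Y = AK⁻¹.
K has determinant 1; K⁻¹ = [[1, -4, 4], [5, -21, 20], [4, -16, 15]].
Y = AK⁻¹ = [[-4, -19, 26], [15, -16, 17]] · [[1, -4, 4], [5, -21, 20], [4, -16, 15]] = [[5, -1, -6], [3, 4, -5]].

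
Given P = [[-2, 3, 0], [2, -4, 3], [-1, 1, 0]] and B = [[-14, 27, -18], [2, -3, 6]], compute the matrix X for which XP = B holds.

Since P sits to the right of X, X = BP⁻¹.
det P = -3, so P⁻¹ = [[1, 0, -3], [1, 0, -2], [2/3, 1/3, -2/3]].
X = BP⁻¹ = [[-14, 27, -18], [2, -3, 6]] · [[1, 0, -3], [1, 0, -2], [2/3, 1/3, -2/3]] = [[1, -6, 0], [3, 2, -4]].

X = [[1, -6, 0], [3, 2, -4]]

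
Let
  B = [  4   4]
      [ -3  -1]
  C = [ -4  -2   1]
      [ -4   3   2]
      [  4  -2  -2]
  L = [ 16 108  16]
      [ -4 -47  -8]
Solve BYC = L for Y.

Y = [[-2, 2, 0], [-4, 3, 0]]

Y = B⁻¹LC⁻¹ (apply B⁻¹ on the left and C⁻¹ on the right).
det B = 8, so B⁻¹ = [[-1/8, -1/2], [3/8, 1/2]].
det C = 4; the adjugate gives C⁻¹ = [[-1/2, -3/2, -7/4], [0, 1, 1], [-1, -4, -5]].
B⁻¹L = [[0, 10, 2], [4, 17, 2]].
Y = (B⁻¹L)C⁻¹ = [[-2, 2, 0], [-4, 3, 0]].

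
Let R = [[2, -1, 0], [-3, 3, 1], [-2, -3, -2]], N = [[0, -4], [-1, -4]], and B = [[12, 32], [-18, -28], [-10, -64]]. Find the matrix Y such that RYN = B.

Isolating Y: multiply by R⁻¹ from the left and N⁻¹ from the right, so Y = R⁻¹BN⁻¹.
det R = 2, so R⁻¹ = [[-3/2, -1, -1/2], [-4, -2, -1], [15/2, 4, 3/2]].
det N = -4, so N⁻¹ = [[1, -1], [-1/4, 0]].
R⁻¹B = [[5, 12], [-2, -8], [3, 32]].
Y = (R⁻¹B)N⁻¹ = [[2, -5], [0, 2], [-5, -3]].

Y = [[2, -5], [0, 2], [-5, -3]]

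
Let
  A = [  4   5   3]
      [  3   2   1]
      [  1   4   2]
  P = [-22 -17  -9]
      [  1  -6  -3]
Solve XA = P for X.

X = [[-1, -6, 0], [0, 1, -2]]

Right-multiplying both sides by A⁻¹ gives X = PA⁻¹.
det A = 5; the adjugate gives A⁻¹ = [[0, 2/5, -1/5], [-1, 1, 1], [2, -11/5, -7/5]].
X = PA⁻¹ = [[-22, -17, -9], [1, -6, -3]] · [[0, 2/5, -1/5], [-1, 1, 1], [2, -11/5, -7/5]] = [[-1, -6, 0], [0, 1, -2]].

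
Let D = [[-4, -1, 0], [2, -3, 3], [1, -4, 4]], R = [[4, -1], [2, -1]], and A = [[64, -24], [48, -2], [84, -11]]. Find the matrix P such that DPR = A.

P = [[-1, -4], [-4, 0], [4, -4]]

P = D⁻¹AR⁻¹ (apply D⁻¹ on the left and R⁻¹ on the right).
det D = 5, so D⁻¹ = [[0, 4/5, -3/5], [-1, -16/5, 12/5], [-1, -17/5, 14/5]].
det R = -2; the adjugate gives R⁻¹ = [[1/2, -1/2], [1, -2]].
D⁻¹A = [[-12, 5], [-16, 4], [8, 0]].
P = (D⁻¹A)R⁻¹ = [[-1, -4], [-4, 0], [4, -4]].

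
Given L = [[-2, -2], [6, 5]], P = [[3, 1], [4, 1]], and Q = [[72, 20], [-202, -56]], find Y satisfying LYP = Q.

Y = [[-2, -4], [-2, -2]]

Isolating Y: multiply by L⁻¹ from the left and P⁻¹ from the right, so Y = L⁻¹QP⁻¹.
det L = 2, so L⁻¹ = [[5/2, 1], [-3, -1]].
det P = -1; the adjugate gives P⁻¹ = [[-1, 1], [4, -3]].
L⁻¹Q = [[-22, -6], [-14, -4]].
Y = (L⁻¹Q)P⁻¹ = [[-2, -4], [-2, -2]].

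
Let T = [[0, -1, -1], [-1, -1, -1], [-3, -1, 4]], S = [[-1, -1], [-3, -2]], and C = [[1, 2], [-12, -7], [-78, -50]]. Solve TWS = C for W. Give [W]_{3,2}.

Left-multiply by T⁻¹ and right-multiply by S⁻¹: W = T⁻¹CS⁻¹.
det T = -5, so T⁻¹ = [[1, -1, 0], [-7/5, 3/5, -1/5], [2/5, -3/5, 1/5]].
S has determinant -1; S⁻¹ = [[2, -1], [-3, 1]].
T⁻¹C = [[13, 9], [7, 3], [-8, -5]].
W = (T⁻¹C)S⁻¹ = [[-1, -4], [5, -4], [-1, 3]].

3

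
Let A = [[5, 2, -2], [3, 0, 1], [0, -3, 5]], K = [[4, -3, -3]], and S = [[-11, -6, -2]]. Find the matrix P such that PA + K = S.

P = [[-3, 0, -1]]

PA = S − K = [[-15, -3, 1]].
Right-multiplying both sides by A⁻¹ gives P = (S − K)A⁻¹.
A has determinant 3; A⁻¹ = [[1, -4/3, 2/3], [-5, 25/3, -11/3], [-3, 5, -2]].
P = (S − K)A⁻¹ = [[-3, 0, -1]].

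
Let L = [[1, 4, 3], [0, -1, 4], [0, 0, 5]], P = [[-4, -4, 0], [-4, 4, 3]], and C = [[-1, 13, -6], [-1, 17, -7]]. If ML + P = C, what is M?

M = [[3, -5, 1], [3, -1, -3]]

ML = C − P = [[3, 17, -6], [3, 13, -10]].
Since L sits to the right of M, M = (C − P)L⁻¹.
det L = -5, so L⁻¹ = [[1, 4, -19/5], [0, -1, 4/5], [0, 0, 1/5]].
M = (C − P)L⁻¹ = [[3, -5, 1], [3, -1, -3]].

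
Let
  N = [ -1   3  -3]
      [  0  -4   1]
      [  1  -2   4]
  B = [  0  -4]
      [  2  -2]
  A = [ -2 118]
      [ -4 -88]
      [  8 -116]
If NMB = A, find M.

M = N⁻¹AB⁻¹ (apply N⁻¹ on the left and B⁻¹ on the right).
N has determinant 5; N⁻¹ = [[-14/5, -6/5, -9/5], [1/5, -1/5, 1/5], [4/5, 1/5, 4/5]].
det B = 8; the adjugate gives B⁻¹ = [[-1/4, 1/2], [-1/4, 0]].
N⁻¹A = [[-4, -16], [2, 18], [4, -16]].
M = (N⁻¹A)B⁻¹ = [[5, -2], [-5, 1], [3, 2]].

M = [[5, -2], [-5, 1], [3, 2]]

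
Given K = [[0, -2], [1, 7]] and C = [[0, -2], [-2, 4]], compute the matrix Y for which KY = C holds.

Since K multiplies Y on the left, Y = K⁻¹C.
K has determinant 2; K⁻¹ = [[7/2, 1], [-1/2, 0]].
Y = K⁻¹C = [[7/2, 1], [-1/2, 0]] · [[0, -2], [-2, 4]] = [[-2, -3], [0, 1]].

Y = [[-2, -3], [0, 1]]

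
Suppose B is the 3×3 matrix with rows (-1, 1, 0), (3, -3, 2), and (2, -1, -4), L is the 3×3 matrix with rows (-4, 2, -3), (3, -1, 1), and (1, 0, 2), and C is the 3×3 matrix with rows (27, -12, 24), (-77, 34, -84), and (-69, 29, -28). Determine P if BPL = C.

P = B⁻¹CL⁻¹ (apply B⁻¹ on the left and L⁻¹ on the right).
det B = 2; the adjugate gives B⁻¹ = [[7, 2, 1], [8, 2, 1], [3/2, 1/2, 0]].
L has determinant -5; L⁻¹ = [[2/5, 4/5, 1/5], [1, 1, 1], [-1/5, -2/5, 2/5]].
B⁻¹C = [[-34, 13, -28], [-7, 1, -4], [2, -1, -6]].
P = (B⁻¹C)L⁻¹ = [[5, -3, -5], [-1, -3, -2], [1, 3, -3]].

P = [[5, -3, -5], [-1, -3, -2], [1, 3, -3]]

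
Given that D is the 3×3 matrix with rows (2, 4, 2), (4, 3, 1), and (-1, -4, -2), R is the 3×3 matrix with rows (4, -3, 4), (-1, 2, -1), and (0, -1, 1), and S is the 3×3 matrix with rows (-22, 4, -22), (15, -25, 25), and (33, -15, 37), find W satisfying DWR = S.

W = D⁻¹SR⁻¹ (apply D⁻¹ on the left and R⁻¹ on the right).
det D = -2, so D⁻¹ = [[1, 0, 1], [-7/2, 1, -3], [13/2, -2, 5]].
det R = 5, so R⁻¹ = [[1/5, -1/5, -1], [1/5, 4/5, 0], [1/5, 4/5, 1]].
D⁻¹S = [[11, -11, 15], [-7, 6, -9], [-8, 1, -8]].
W = (D⁻¹S)R⁻¹ = [[3, 1, 4], [-2, -1, -2], [-3, -4, 0]].

W = [[3, 1, 4], [-2, -1, -2], [-3, -4, 0]]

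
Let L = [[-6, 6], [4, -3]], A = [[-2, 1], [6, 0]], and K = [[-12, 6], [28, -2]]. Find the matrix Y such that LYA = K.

Y = [[1, 4], [2, 4]]

Isolating Y: multiply by L⁻¹ from the left and A⁻¹ from the right, so Y = L⁻¹KA⁻¹.
L has determinant -6; L⁻¹ = [[1/2, 1], [2/3, 1]].
det A = -6; the adjugate gives A⁻¹ = [[0, 1/6], [1, 1/3]].
L⁻¹K = [[22, 1], [20, 2]].
Y = (L⁻¹K)A⁻¹ = [[1, 4], [2, 4]].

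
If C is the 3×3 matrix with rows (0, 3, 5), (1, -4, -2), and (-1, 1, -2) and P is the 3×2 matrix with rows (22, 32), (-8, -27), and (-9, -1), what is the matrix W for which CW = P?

Left-multiplying both sides by C⁻¹ gives W = C⁻¹P.
det C = -3, so C⁻¹ = [[-10/3, -11/3, -14/3], [-4/3, -5/3, -5/3], [1, 1, 1]].
W = C⁻¹P = [[-10/3, -11/3, -14/3], [-4/3, -5/3, -5/3], [1, 1, 1]] · [[22, 32], [-8, -27], [-9, -1]] = [[-2, -3], [-1, 4], [5, 4]].

W = [[-2, -3], [-1, 4], [5, 4]]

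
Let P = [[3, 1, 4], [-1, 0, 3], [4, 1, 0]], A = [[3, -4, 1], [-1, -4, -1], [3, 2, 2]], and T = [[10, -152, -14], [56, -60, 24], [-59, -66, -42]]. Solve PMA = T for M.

M = P⁻¹TA⁻¹ (apply P⁻¹ on the left and A⁻¹ on the right).
P has determinant -1; P⁻¹ = [[3, -4, -3], [-12, 16, 13], [1, -1, -1]].
det A = -4, so A⁻¹ = [[3/2, -5/2, -2], [1/4, -3/4, -1/2], [-5/2, 9/2, 4]].
P⁻¹T = [[-17, -18, -12], [9, 6, 6], [13, -26, 4]].
M = (P⁻¹T)A⁻¹ = [[0, 2, -5], [0, 0, 3], [3, 5, 3]].

M = [[0, 2, -5], [0, 0, 3], [3, 5, 3]]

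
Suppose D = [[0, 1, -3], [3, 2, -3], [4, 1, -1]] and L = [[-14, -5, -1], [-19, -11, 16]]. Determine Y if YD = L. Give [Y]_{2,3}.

-1

Since D sits to the right of Y, Y = LD⁻¹.
D has determinant 6; D⁻¹ = [[1/6, -1/3, 1/2], [-3/2, 2, -3/2], [-5/6, 2/3, -1/2]].
Y = LD⁻¹ = [[-14, -5, -1], [-19, -11, 16]] · [[1/6, -1/3, 1/2], [-3/2, 2, -3/2], [-5/6, 2/3, -1/2]] = [[6, -6, 1], [0, -5, -1]].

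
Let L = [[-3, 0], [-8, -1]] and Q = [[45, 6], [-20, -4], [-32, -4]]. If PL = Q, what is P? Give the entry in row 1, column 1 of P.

Since L sits to the right of P, P = QL⁻¹.
det L = 3; the adjugate gives L⁻¹ = [[-1/3, 0], [8/3, -1]].
P = QL⁻¹ = [[45, 6], [-20, -4], [-32, -4]] · [[-1/3, 0], [8/3, -1]] = [[1, -6], [-4, 4], [0, 4]].

1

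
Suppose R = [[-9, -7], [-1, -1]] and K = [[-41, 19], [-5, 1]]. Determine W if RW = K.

R is on the left of W, so left-multiply by R⁻¹: W = R⁻¹K.
R has determinant 2; R⁻¹ = [[-1/2, 7/2], [1/2, -9/2]].
W = R⁻¹K = [[-1/2, 7/2], [1/2, -9/2]] · [[-41, 19], [-5, 1]] = [[3, -6], [2, 5]].

W = [[3, -6], [2, 5]]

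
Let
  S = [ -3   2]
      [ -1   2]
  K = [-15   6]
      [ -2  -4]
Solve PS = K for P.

Right-multiplying both sides by S⁻¹ gives P = KS⁻¹.
det S = -4, so S⁻¹ = [[-1/2, 1/2], [-1/4, 3/4]].
P = KS⁻¹ = [[-15, 6], [-2, -4]] · [[-1/2, 1/2], [-1/4, 3/4]] = [[6, -3], [2, -4]].

P = [[6, -3], [2, -4]]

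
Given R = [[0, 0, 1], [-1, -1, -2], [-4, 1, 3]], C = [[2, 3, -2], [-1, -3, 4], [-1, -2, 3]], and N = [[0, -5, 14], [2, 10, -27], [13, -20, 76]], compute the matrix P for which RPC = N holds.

Isolating P: multiply by R⁻¹ from the left and C⁻¹ from the right, so P = R⁻¹NC⁻¹.
det R = -5, so R⁻¹ = [[1/5, -1/5, -1/5], [-11/5, -4/5, 1/5], [1, 0, 0]].
det C = -3, so C⁻¹ = [[1/3, 5/3, -2], [1/3, -4/3, 2], [1/3, -1/3, 1]].
R⁻¹N = [[-3, 1, -7], [1, -1, 6], [0, -5, 14]].
P = (R⁻¹N)C⁻¹ = [[-3, -4, 1], [2, 1, 2], [3, 2, 4]].

P = [[-3, -4, 1], [2, 1, 2], [3, 2, 4]]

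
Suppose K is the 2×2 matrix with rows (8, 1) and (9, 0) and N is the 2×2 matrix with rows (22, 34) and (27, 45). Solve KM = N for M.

M = [[3, 5], [-2, -6]]

Left-multiplying both sides by K⁻¹ gives M = K⁻¹N.
det K = -9; the adjugate gives K⁻¹ = [[0, 1/9], [1, -8/9]].
M = K⁻¹N = [[0, 1/9], [1, -8/9]] · [[22, 34], [27, 45]] = [[3, 5], [-2, -6]].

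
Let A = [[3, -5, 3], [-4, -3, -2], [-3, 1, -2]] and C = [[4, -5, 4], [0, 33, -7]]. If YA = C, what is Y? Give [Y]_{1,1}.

2

Right-multiplying both sides by A⁻¹ gives Y = CA⁻¹.
A has determinant -5; A⁻¹ = [[-8/5, 7/5, -19/5], [2/5, -3/5, 6/5], [13/5, -12/5, 29/5]].
Y = CA⁻¹ = [[4, -5, 4], [0, 33, -7]] · [[-8/5, 7/5, -19/5], [2/5, -3/5, 6/5], [13/5, -12/5, 29/5]] = [[2, -1, 2], [-5, -3, -1]].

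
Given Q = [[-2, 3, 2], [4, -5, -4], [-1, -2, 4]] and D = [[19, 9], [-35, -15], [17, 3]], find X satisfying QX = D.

X = [[1, 3], [3, 3], [6, 3]]

Left-multiplying both sides by Q⁻¹ gives X = Q⁻¹D.
Q has determinant -6; Q⁻¹ = [[14/3, 8/3, 1/3], [2, 1, 0], [13/6, 7/6, 1/3]].
X = Q⁻¹D = [[14/3, 8/3, 1/3], [2, 1, 0], [13/6, 7/6, 1/3]] · [[19, 9], [-35, -15], [17, 3]] = [[1, 3], [3, 3], [6, 3]].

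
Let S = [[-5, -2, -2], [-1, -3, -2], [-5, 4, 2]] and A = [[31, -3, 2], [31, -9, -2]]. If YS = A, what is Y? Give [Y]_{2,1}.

-2

Right-multiplying both sides by S⁻¹ gives Y = AS⁻¹.
S has determinant 4; S⁻¹ = [[1/2, -1, -1/2], [3, -5, -2], [-19/4, 15/2, 13/4]].
Y = AS⁻¹ = [[31, -3, 2], [31, -9, -2]] · [[1/2, -1, -1/2], [3, -5, -2], [-19/4, 15/2, 13/4]] = [[-3, -1, -3], [-2, -1, -4]].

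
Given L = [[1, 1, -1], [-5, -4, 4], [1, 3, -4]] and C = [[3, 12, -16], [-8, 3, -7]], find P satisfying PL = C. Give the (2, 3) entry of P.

Right-multiplying both sides by L⁻¹ gives P = CL⁻¹.
det L = -1; the adjugate gives L⁻¹ = [[-4, -1, 0], [16, 3, -1], [11, 2, -1]].
P = CL⁻¹ = [[3, 12, -16], [-8, 3, -7]] · [[-4, -1, 0], [16, 3, -1], [11, 2, -1]] = [[4, 1, 4], [3, 3, 4]].

4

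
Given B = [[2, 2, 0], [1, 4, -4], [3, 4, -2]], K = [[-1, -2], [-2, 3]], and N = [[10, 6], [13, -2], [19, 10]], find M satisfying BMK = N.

M = [[-5, 0], [2, -1], [2, 0]]

M = B⁻¹NK⁻¹ (apply B⁻¹ on the left and K⁻¹ on the right).
det B = -4, so B⁻¹ = [[-2, -1, 2], [5/2, 1, -2], [2, 1/2, -3/2]].
det K = -7; the adjugate gives K⁻¹ = [[-3/7, -2/7], [-2/7, 1/7]].
B⁻¹N = [[5, 10], [0, -7], [-2, -4]].
M = (B⁻¹N)K⁻¹ = [[-5, 0], [2, -1], [2, 0]].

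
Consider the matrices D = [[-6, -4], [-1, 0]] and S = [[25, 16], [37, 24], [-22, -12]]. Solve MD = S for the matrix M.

Since D sits to the right of M, M = SD⁻¹.
det D = -4; the adjugate gives D⁻¹ = [[0, -1], [-1/4, 3/2]].
M = SD⁻¹ = [[25, 16], [37, 24], [-22, -12]] · [[0, -1], [-1/4, 3/2]] = [[-4, -1], [-6, -1], [3, 4]].

M = [[-4, -1], [-6, -1], [3, 4]]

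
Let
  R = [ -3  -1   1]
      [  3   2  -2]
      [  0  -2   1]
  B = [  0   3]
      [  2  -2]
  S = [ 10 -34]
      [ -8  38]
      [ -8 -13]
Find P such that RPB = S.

Left-multiply by R⁻¹ and right-multiply by B⁻¹: P = R⁻¹SB⁻¹.
det R = 3, so R⁻¹ = [[-2/3, -1/3, 0], [-1, -1, -1], [-2, -2, -1]].
det B = -6, so B⁻¹ = [[1/3, 1/2], [1/3, 0]].
R⁻¹S = [[-4, 10], [6, 9], [4, 5]].
P = (R⁻¹S)B⁻¹ = [[2, -2], [5, 3], [3, 2]].

P = [[2, -2], [5, 3], [3, 2]]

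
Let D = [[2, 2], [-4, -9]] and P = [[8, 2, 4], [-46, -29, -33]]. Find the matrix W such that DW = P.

W = [[-2, -4, -3], [6, 5, 5]]

Since D multiplies W on the left, W = D⁻¹P.
D has determinant -10; D⁻¹ = [[9/10, 1/5], [-2/5, -1/5]].
W = D⁻¹P = [[9/10, 1/5], [-2/5, -1/5]] · [[8, 2, 4], [-46, -29, -33]] = [[-2, -4, -3], [6, 5, 5]].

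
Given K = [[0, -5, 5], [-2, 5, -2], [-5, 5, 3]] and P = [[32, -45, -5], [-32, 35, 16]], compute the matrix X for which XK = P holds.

X = [[-1, -6, -4], [0, 1, 6]]

Since K sits to the right of X, X = PK⁻¹.
det K = -5; the adjugate gives K⁻¹ = [[-5, -8, 3], [-16/5, -5, 2], [-3, -5, 2]].
X = PK⁻¹ = [[32, -45, -5], [-32, 35, 16]] · [[-5, -8, 3], [-16/5, -5, 2], [-3, -5, 2]] = [[-1, -6, -4], [0, 1, 6]].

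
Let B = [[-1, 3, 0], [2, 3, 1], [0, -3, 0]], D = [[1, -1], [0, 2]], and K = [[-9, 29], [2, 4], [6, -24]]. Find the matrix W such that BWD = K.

W = B⁻¹KD⁻¹ (apply B⁻¹ on the left and D⁻¹ on the right).
det B = -3; the adjugate gives B⁻¹ = [[-1, 0, -1], [0, 0, -1/3], [2, 1, 3]].
det D = 2; the adjugate gives D⁻¹ = [[1, 1/2], [0, 1/2]].
B⁻¹K = [[3, -5], [-2, 8], [2, -10]].
W = (B⁻¹K)D⁻¹ = [[3, -1], [-2, 3], [2, -4]].

W = [[3, -1], [-2, 3], [2, -4]]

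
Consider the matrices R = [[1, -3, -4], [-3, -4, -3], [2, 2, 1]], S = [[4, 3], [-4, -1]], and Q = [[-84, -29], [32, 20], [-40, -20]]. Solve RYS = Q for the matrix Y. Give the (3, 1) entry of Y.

Left-multiply by R⁻¹ and right-multiply by S⁻¹: Y = R⁻¹QS⁻¹.
R has determinant 3; R⁻¹ = [[2/3, -5/3, -7/3], [-1, 3, 5], [2/3, -8/3, -13/3]].
S has determinant 8; S⁻¹ = [[-1/8, -3/8], [1/2, 1/2]].
R⁻¹Q = [[-16, -6], [-20, -11], [32, 14]].
Y = (R⁻¹Q)S⁻¹ = [[-1, 3], [-3, 2], [3, -5]].

3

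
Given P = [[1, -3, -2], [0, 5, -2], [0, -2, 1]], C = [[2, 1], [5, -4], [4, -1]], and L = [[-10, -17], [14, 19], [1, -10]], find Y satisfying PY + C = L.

Y = [[3, -1], [3, 5], [3, 1]]

PY = L − C = [[-12, -18], [9, 23], [-3, -9]].
Since P multiplies Y on the left, Y = P⁻¹(L − C).
det P = 1, so P⁻¹ = [[1, 7, 16], [0, 1, 2], [0, 2, 5]].
Y = P⁻¹(L − C) = [[3, -1], [3, 5], [3, 1]].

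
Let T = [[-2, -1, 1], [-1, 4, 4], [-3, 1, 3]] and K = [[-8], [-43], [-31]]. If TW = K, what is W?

T is on the left of W, so left-multiply by T⁻¹: W = T⁻¹K.
det T = 4; the adjugate gives T⁻¹ = [[2, 1, -2], [-9/4, -3/4, 7/4], [11/4, 5/4, -9/4]].
W = T⁻¹K = [[2, 1, -2], [-9/4, -3/4, 7/4], [11/4, 5/4, -9/4]] · [[-8], [-43], [-31]] = [[3], [-4], [-6]].

W = [[3], [-4], [-6]]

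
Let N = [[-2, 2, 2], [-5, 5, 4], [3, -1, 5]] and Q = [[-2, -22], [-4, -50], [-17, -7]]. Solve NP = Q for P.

Since N multiplies P on the left, P = N⁻¹Q.
det N = -4; the adjugate gives N⁻¹ = [[-29/4, 3, 1/2], [-37/4, 4, 1/2], [5/2, -1, 0]].
P = N⁻¹Q = [[-29/4, 3, 1/2], [-37/4, 4, 1/2], [5/2, -1, 0]] · [[-2, -22], [-4, -50], [-17, -7]] = [[-6, 6], [-6, 0], [-1, -5]].

P = [[-6, 6], [-6, 0], [-1, -5]]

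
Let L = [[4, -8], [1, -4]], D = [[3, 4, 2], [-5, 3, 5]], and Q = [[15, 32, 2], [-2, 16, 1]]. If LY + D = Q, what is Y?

LY = Q − D = [[12, 28, 0], [3, 13, -4]].
L is on the left of Y, so left-multiply by L⁻¹: Y = L⁻¹(Q − D).
L has determinant -8; L⁻¹ = [[1/2, -1], [1/8, -1/2]].
Y = L⁻¹(Q − D) = [[3, 1, 4], [0, -3, 2]].

Y = [[3, 1, 4], [0, -3, 2]]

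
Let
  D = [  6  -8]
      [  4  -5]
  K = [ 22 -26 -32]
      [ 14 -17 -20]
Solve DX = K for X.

Left-multiplying both sides by D⁻¹ gives X = D⁻¹K.
det D = 2, so D⁻¹ = [[-5/2, 4], [-2, 3]].
X = D⁻¹K = [[-5/2, 4], [-2, 3]] · [[22, -26, -32], [14, -17, -20]] = [[1, -3, 0], [-2, 1, 4]].

X = [[1, -3, 0], [-2, 1, 4]]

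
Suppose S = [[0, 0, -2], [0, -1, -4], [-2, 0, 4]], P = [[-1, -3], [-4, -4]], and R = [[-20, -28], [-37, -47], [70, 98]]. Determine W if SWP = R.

W = [[3, 3], [3, 0], [-2, -2]]

Isolating W: multiply by S⁻¹ from the left and P⁻¹ from the right, so W = S⁻¹RP⁻¹.
S has determinant 4; S⁻¹ = [[-1, 0, -1/2], [2, -1, 0], [-1/2, 0, 0]].
det P = -8, so P⁻¹ = [[1/2, -3/8], [-1/2, 1/8]].
S⁻¹R = [[-15, -21], [-3, -9], [10, 14]].
W = (S⁻¹R)P⁻¹ = [[3, 3], [3, 0], [-2, -2]].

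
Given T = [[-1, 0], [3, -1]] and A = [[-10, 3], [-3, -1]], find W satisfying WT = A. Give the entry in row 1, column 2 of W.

-3

Since T sits to the right of W, W = AT⁻¹.
det T = 1, so T⁻¹ = [[-1, 0], [-3, -1]].
W = AT⁻¹ = [[-10, 3], [-3, -1]] · [[-1, 0], [-3, -1]] = [[1, -3], [6, 1]].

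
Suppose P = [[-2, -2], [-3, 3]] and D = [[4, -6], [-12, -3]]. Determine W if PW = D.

P is on the left of W, so left-multiply by P⁻¹: W = P⁻¹D.
det P = -12; the adjugate gives P⁻¹ = [[-1/4, -1/6], [-1/4, 1/6]].
W = P⁻¹D = [[-1/4, -1/6], [-1/4, 1/6]] · [[4, -6], [-12, -3]] = [[1, 2], [-3, 1]].

W = [[1, 2], [-3, 1]]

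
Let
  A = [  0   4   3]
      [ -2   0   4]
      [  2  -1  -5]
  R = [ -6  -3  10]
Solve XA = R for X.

X = [[-1, 2, -1]]

A is on the right of X, so right-multiply by A⁻¹: X = RA⁻¹.
A has determinant -2; A⁻¹ = [[-2, -17/2, -8], [1, 3, 3], [-1, -4, -4]].
X = RA⁻¹ = [[-6, -3, 10]] · [[-2, -17/2, -8], [1, 3, 3], [-1, -4, -4]] = [[-1, 2, -1]].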